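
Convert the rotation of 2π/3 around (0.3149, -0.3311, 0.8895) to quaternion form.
0.5 + 0.2727i - 0.2867j + 0.7703k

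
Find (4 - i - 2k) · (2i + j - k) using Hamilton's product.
10i - j - 5k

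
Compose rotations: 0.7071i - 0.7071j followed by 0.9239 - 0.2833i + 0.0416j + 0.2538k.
0.2297 + 0.8328i - 0.4738j + 0.1709k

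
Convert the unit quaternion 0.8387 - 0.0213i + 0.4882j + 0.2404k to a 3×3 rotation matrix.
[[0.4077, -0.424, 0.8087], [0.3824, 0.8835, 0.2705], [-0.8291, 0.199, 0.5224]]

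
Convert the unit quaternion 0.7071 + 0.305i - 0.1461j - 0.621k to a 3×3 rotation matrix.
[[0.186, 0.7891, -0.5854], [-0.9673, 0.0427, -0.2499], [-0.1722, 0.6128, 0.7713]]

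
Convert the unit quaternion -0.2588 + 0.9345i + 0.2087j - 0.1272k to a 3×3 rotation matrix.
[[0.8805, 0.3242, -0.3458], [0.4559, -0.7789, 0.4306], [-0.1297, -0.5368, -0.8337]]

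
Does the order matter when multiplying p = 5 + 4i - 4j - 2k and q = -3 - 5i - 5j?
Yes: pq = -15 - 47i - 3j - 34k ≠ -15 - 27i - 23j + 46k = qp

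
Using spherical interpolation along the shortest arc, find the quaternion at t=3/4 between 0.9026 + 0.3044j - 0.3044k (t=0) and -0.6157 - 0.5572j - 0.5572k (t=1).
0.761 + 0.539j + 0.3611k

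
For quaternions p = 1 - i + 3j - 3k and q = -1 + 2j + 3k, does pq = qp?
No: pq = 2 + 16i + 2j + 4k ≠ 2 - 14i - 4j + 8k = qp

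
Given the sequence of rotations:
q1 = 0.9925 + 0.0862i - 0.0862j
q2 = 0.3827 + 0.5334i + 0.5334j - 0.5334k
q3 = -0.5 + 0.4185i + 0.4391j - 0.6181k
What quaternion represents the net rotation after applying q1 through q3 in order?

q2 · q1 = 0.3798 + 0.5164i + 0.4504j - 0.6214k
q3 · q2 · q1 = -0.9879 - 0.0937i - 0.1176j + 0.0377k
-0.9879 - 0.0937i - 0.1176j + 0.0377k


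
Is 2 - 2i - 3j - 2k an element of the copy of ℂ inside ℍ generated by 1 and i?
No. The quaternion 2 - 2i - 3j - 2k has j-coefficient y = -3 and k-coefficient z = -2, not both zero, so it does not lie in the complex subalgebra spanned by 1 and i.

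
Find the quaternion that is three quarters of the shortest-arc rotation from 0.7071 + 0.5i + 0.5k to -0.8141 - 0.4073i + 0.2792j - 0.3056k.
0.7974 + 0.4363i - 0.2115j + 0.3592k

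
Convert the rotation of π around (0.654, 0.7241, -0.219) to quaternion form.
0.654i + 0.7241j - 0.219k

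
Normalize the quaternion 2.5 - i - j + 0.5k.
0.8575 - 0.343i - 0.343j + 0.1715k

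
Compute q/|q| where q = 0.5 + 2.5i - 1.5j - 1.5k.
0.1508 + 0.7538i - 0.4523j - 0.4523k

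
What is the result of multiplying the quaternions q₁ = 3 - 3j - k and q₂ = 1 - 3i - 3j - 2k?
-8 - 6i - 9j - 16k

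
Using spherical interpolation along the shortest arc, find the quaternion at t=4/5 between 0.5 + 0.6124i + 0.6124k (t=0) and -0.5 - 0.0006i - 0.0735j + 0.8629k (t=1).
-0.3139 + 0.162i - 0.0656j + 0.9332k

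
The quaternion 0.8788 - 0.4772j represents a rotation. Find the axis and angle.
axis = (0, -1, 0), θ = 57°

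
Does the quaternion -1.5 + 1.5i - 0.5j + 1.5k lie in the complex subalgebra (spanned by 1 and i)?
No. The quaternion -1.5 + 1.5i - 0.5j + 1.5k has j-coefficient y = -0.5 and k-coefficient z = 1.5, not both zero, so it does not lie in the complex subalgebra spanned by 1 and i.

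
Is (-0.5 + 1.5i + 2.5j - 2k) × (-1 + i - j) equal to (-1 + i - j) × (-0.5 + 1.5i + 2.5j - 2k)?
No: pq = 1.5 - 4i - 4j - 2k ≠ 1.5 + 6k = qp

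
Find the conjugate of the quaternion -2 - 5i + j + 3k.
-2 + 5i - j - 3k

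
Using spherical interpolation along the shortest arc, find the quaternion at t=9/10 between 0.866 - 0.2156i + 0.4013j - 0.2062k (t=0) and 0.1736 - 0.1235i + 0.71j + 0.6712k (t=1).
0.2782 - 0.1455i + 0.727j + 0.6106k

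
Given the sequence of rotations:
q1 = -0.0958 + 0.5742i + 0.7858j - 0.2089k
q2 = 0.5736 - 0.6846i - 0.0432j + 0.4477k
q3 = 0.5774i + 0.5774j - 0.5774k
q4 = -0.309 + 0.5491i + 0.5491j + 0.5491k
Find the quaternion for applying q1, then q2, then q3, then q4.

q2 · q1 = 0.4656 + 0.0522i + 0.5689j - 0.6759k
q3 · q2 · q1 = -0.7489 + 0.2071i + 0.629j + 0.0295k
q4 · q3 · q2 · q1 = -0.2439 - 0.8044i - 0.5081j - 0.1887k
-0.2439 - 0.8044i - 0.5081j - 0.1887k


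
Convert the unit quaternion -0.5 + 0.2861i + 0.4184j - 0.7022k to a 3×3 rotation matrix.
[[-0.3363, -0.4628, -0.8202], [0.9416, -0.1499, -0.3015], [0.0166, -0.8737, 0.4862]]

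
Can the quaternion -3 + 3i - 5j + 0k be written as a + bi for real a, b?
No. The quaternion -3 + 3i - 5j has j-coefficient y = -5 and k-coefficient z = 0, not both zero, so it does not lie in the complex subalgebra spanned by 1 and i.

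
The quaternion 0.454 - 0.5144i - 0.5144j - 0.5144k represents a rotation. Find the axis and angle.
axis = (-√3/3, -√3/3, -√3/3), θ = 126°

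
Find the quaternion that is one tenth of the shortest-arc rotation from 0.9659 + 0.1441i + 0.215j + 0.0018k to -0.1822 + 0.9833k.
0.9585 + 0.1392i + 0.2076j - 0.1372k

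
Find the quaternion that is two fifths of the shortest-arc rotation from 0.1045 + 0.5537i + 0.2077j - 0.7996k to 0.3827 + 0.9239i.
0.2463 + 0.7962i + 0.1389j - 0.5349k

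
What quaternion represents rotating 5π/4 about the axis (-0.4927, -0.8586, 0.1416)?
-0.3827 - 0.4552i - 0.7932j + 0.1308k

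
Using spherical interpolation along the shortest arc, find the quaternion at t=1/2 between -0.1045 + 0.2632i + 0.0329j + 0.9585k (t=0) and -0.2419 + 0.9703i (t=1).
-0.2164 + 0.7707i + 0.0206j + 0.5989k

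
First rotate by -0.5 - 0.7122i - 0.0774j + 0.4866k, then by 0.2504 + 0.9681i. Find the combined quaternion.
0.5643 - 0.6624i - 0.4905j + 0.0469k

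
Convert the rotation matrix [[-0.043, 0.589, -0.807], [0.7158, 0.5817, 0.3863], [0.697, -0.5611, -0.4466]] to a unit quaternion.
0.5225 - 0.4533i - 0.7196j + 0.0607k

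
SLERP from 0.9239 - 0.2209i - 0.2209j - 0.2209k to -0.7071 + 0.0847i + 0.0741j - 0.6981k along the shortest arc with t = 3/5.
0.9038 - 0.1594i - 0.1523j + 0.3668k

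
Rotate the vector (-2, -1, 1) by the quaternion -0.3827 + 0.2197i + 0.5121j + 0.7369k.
(0.364, 1.783, -1.639)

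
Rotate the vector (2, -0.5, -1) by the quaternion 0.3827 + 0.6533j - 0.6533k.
(-2.164, -0.22, -0.72)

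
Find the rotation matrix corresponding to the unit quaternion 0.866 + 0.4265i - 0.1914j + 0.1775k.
[[0.8637, -0.4707, -0.1801], [0.1442, 0.5732, -0.8066], [0.4829, 0.6708, 0.5629]]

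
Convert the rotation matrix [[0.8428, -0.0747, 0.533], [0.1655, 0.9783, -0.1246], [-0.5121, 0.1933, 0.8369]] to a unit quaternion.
0.9563 + 0.0831i + 0.2732j + 0.0628k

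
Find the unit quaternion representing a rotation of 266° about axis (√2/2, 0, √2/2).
-0.682 + 0.5171i + 0.5171k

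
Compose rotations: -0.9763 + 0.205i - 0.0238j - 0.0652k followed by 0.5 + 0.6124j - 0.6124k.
-0.5135 + 0.048i - 0.7353j + 0.4397k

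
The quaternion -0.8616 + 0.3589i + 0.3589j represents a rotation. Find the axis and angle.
axis = (√2/2, √2/2, 0), θ = 299°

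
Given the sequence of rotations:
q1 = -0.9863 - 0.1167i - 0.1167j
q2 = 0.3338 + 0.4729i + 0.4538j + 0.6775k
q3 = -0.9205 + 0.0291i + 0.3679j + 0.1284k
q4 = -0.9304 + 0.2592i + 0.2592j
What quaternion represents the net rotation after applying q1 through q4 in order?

q2 · q1 = -0.2211 - 0.4263i - 0.5656j - 0.6704k
q3 · q2 · q1 = 0.5101 + 0.212i + 0.4041j + 0.7291k
q4 · q3 · q2 · q1 = -0.6343 + 0.124i - 0.4327j - 0.6286k
-0.6343 + 0.124i - 0.4327j - 0.6286k


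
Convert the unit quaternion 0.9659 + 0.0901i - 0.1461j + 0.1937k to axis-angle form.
axis = (0.3481, -0.5645, 0.7484), θ = π/6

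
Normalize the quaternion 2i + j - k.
0.8165i + 0.4082j - 0.4082k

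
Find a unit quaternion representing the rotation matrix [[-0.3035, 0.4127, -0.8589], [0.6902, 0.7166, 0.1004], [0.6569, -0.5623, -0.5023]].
-0.4772 + 0.3472i + 0.7941j - 0.1454k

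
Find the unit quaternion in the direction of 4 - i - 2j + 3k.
0.7303 - 0.1826i - 0.3651j + 0.5477k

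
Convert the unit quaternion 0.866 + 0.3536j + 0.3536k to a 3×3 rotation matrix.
[[0.4999, -0.6124, 0.6124], [0.6124, 0.7499, 0.2501], [-0.6124, 0.2501, 0.7499]]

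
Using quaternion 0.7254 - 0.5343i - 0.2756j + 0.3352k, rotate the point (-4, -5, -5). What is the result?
(2.256, -7.097, 3.247)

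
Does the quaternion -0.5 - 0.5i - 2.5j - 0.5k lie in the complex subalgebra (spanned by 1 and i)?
No. The quaternion -0.5 - 0.5i - 2.5j - 0.5k has j-coefficient y = -2.5 and k-coefficient z = -0.5, not both zero, so it does not lie in the complex subalgebra spanned by 1 and i.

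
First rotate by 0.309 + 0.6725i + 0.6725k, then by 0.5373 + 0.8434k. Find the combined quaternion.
-0.4012 + 0.3613i + 0.5672j + 0.6219k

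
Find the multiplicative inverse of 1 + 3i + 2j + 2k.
0.0556 - 0.1667i - 0.1111j - 0.1111k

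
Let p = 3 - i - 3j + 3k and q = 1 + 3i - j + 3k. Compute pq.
-6 + 2i + 6j + 22k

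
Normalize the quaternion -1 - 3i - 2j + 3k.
-0.2085 - 0.6255i - 0.417j + 0.6255k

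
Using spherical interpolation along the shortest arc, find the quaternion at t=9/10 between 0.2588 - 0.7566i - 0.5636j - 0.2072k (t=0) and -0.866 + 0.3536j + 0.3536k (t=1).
0.8405 - 0.0915i - 0.3985j - 0.3555k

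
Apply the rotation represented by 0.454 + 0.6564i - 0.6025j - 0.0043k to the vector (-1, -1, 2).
(-0.592, -0.525, -2.318)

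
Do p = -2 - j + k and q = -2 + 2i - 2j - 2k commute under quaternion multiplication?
No: pq = 4 + 8j + 4k ≠ 4 - 8i + 4j = qp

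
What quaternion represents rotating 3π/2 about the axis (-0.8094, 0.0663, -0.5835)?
-0.7071 - 0.5723i + 0.0469j - 0.4126k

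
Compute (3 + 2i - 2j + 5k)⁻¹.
0.0714 - 0.0476i + 0.0476j - 0.119k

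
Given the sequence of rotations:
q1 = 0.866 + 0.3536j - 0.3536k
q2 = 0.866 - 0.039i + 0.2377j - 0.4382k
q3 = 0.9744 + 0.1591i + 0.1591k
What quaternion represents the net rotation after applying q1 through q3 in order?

q2 · q1 = 0.511 + 0.0371i + 0.4983j - 0.6995k
q3 · q2 · q1 = 0.6033 + 0.0382i + 0.6027j - 0.521k
0.6033 + 0.0382i + 0.6027j - 0.521k


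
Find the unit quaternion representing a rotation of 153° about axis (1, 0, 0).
0.2334 + 0.9724i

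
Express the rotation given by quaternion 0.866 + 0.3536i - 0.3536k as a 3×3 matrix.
[[0.7499, 0.6124, -0.2501], [-0.6124, 0.4999, -0.6124], [-0.2501, 0.6124, 0.7499]]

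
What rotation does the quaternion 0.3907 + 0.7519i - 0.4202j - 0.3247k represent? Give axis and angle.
axis = (0.8168, -0.4565, -0.3527), θ = 134°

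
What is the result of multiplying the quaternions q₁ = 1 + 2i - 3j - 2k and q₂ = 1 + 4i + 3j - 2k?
-2 + 18i - 4j + 14k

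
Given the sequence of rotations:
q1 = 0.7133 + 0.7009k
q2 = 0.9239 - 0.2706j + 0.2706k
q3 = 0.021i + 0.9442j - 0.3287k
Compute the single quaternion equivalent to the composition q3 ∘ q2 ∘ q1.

q2 · q1 = 0.4694 - 0.1897i - 0.193j + 0.8406k
q3 · q2 · q1 = 0.4625 + 0.7401i + 0.4879j + 0.0208k
0.4625 + 0.7401i + 0.4879j + 0.0208k


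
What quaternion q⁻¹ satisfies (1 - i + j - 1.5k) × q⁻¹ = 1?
0.1905 + 0.1905i - 0.1905j + 0.2857k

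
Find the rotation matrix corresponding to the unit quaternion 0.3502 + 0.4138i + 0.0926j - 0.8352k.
[[-0.4123, 0.6616, -0.6264], [-0.5083, -0.7376, -0.4445], [-0.7561, 0.1351, 0.6404]]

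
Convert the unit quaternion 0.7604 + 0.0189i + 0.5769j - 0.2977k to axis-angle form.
axis = (0.0291, 0.8883, -0.4584), θ = 81°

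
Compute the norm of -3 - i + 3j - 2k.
√23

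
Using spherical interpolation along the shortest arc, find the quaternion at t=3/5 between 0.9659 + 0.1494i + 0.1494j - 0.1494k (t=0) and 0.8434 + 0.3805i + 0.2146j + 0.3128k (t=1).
0.9251 + 0.298i + 0.1952j + 0.1314k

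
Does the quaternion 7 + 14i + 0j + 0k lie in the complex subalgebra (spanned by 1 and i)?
Yes. The quaternion 7 + 14i has j- and k-coefficients y = z = 0, so it lies in the complex subalgebra spanned by 1 and i.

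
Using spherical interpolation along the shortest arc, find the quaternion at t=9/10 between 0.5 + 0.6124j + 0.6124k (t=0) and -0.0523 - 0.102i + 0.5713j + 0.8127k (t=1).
0.0055 - 0.0929i + 0.5855j + 0.8053k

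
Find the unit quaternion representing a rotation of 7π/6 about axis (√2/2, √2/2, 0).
-0.2588 + 0.683i + 0.683j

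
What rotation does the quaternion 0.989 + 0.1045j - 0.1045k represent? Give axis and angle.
axis = (0, √2/2, -√2/2), θ = 17°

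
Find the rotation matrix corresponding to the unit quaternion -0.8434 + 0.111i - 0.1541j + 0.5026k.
[[0.4473, 0.8136, 0.3715], [-0.882, 0.4701, 0.0323], [-0.1484, -0.3421, 0.9279]]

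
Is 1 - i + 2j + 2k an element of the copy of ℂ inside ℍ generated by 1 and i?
No. The quaternion 1 - i + 2j + 2k has j-coefficient y = 2 and k-coefficient z = 2, not both zero, so it does not lie in the complex subalgebra spanned by 1 and i.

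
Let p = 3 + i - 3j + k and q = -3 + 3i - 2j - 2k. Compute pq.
-16 + 14i + 8j - 2k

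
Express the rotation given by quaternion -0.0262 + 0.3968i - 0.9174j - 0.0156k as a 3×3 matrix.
[[-0.6837, -0.7289, 0.0357], [-0.7272, 0.6846, 0.0494], [-0.0605, 0.0078, -0.9981]]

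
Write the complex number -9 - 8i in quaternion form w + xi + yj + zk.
-9 - 8i + 0j + 0k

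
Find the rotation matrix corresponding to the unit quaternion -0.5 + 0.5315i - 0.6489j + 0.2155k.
[[0.065, -0.4743, 0.878], [-0.9053, 0.3421, 0.2518], [-0.4198, -0.8112, -0.4071]]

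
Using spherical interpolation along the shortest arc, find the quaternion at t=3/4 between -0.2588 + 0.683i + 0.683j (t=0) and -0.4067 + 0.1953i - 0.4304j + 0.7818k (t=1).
0.2737 + 0.0756i + 0.6441j - 0.7103k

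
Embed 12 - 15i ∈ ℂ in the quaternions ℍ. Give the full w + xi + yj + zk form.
12 - 15i + 0j + 0k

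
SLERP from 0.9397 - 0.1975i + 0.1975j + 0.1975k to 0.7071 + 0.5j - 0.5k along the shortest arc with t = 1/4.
0.942 - 0.1563i + 0.2965j + 0.0162k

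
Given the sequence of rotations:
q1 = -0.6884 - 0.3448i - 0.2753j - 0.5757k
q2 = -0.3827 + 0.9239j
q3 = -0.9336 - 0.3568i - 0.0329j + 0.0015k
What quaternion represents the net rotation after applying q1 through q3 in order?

q2 · q1 = 0.5178 - 0.3999i - 0.5307j + 0.5389k
q3 · q2 · q1 = -0.6444 + 0.1717i + 0.6701j - 0.3261k
-0.6444 + 0.1717i + 0.6701j - 0.3261k


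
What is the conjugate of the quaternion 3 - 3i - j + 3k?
3 + 3i + j - 3k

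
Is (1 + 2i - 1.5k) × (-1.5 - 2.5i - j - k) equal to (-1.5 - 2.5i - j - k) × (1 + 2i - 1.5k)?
No: pq = 2 - 7i + 4.75j - 0.75k ≠ 2 - 4i - 6.75j + 3.25k = qp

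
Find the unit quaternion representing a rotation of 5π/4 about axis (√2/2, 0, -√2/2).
-0.3827 + 0.6533i - 0.6533k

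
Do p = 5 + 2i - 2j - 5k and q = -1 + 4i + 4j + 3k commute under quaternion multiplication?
No: pq = 10 + 32i - 4j + 36k ≠ 10 + 4i + 48j + 4k = qp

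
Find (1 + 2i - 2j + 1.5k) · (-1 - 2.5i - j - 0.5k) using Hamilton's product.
2.75 - 2i - 1.75j - 9k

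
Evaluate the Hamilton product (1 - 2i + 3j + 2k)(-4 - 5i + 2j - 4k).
-12 - 13i - 28j - k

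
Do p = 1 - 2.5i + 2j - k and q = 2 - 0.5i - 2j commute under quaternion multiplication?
No: pq = 4.75 - 7.5i + 2.5j + 4k ≠ 4.75 - 3.5i + 1.5j - 8k = qp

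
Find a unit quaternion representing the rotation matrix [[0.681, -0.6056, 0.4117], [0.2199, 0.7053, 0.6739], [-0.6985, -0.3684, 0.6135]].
0.866 - 0.3009i + 0.3205j + 0.2383k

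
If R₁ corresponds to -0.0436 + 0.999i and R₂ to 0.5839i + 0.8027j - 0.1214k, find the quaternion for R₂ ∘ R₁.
-0.5833 - 0.0255i - 0.1563j - 0.7966k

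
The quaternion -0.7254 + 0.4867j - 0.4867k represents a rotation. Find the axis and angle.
axis = (0, √2/2, -√2/2), θ = 273°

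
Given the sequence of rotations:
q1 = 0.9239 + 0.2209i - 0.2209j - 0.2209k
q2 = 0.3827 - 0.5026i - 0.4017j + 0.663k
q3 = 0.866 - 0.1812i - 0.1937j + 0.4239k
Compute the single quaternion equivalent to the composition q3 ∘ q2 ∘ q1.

q2 · q1 = 0.5223 - 0.1446i - 0.4202j + 0.7278k
q3 · q2 · q1 = 0.0362 - 0.1827i - 0.3945j + 0.8998k
0.0362 - 0.1827i - 0.3945j + 0.8998k


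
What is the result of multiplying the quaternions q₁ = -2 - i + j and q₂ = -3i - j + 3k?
-2 + 9i + 5j - 2k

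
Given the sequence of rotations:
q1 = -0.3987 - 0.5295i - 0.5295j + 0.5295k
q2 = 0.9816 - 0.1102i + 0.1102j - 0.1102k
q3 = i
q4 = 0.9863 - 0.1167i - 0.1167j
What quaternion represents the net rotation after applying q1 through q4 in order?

q2 · q1 = -0.333 - 0.4758i - 0.447j + 0.6804k
q3 · q2 · q1 = 0.4758 - 0.333i - 0.6804j - 0.447k
q4 · q3 · q2 · q1 = 0.351 - 0.3318i - 0.7788j - 0.4003k
0.351 - 0.3318i - 0.7788j - 0.4003k


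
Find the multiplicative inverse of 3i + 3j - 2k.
-0.1364i - 0.1364j + 0.0909k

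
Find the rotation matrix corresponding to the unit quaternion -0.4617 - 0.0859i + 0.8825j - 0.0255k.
[[-0.5589, -0.1752, -0.8105], [-0.1281, 0.9839, -0.1243], [0.8193, 0.0343, -0.5724]]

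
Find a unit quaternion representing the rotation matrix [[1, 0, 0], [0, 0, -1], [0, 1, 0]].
0.7071 + 0.7071i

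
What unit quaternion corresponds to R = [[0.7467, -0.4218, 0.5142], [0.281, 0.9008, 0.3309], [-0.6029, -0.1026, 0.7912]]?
0.9272 - 0.1169i + 0.3012j + 0.1895k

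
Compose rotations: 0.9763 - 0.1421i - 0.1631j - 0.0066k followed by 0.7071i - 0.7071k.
0.0958 + 0.575i + 0.1051j - 0.8057k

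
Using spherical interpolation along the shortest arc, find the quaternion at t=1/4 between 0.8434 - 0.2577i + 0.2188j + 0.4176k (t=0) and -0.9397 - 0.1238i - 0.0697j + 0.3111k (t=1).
0.935 - 0.1697i + 0.1934j + 0.2439k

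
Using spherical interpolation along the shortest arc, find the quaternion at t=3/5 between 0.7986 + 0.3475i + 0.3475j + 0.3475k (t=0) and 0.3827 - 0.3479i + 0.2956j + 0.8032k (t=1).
0.6211 - 0.0724i + 0.3562j + 0.6944k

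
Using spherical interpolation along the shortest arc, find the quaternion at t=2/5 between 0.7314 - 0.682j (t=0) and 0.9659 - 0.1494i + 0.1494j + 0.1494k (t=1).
0.9192 - 0.0676i - 0.3821j + 0.0676k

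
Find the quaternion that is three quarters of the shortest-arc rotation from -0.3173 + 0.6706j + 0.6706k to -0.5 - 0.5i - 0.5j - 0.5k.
0.3129 + 0.4073i + 0.6067j + 0.6067k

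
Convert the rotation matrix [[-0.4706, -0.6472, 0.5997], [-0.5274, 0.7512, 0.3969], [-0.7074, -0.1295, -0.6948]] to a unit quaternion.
0.3827 - 0.3439i + 0.8539j + 0.0783k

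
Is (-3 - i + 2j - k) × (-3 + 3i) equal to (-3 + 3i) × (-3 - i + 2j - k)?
No: pq = 12 - 6i - 9j - 3k ≠ 12 - 6i - 3j + 9k = qp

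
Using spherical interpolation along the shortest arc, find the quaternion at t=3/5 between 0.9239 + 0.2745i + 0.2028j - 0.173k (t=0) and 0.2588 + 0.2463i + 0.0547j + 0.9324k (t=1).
0.6977 + 0.336i + 0.1516j + 0.6143k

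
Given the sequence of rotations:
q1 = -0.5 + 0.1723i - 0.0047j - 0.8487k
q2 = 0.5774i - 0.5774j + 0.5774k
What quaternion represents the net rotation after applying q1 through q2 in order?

q2 · q1 = 0.3878 + 0.2041i + 0.8782j - 0.1919k
0.3878 + 0.2041i + 0.8782j - 0.1919k


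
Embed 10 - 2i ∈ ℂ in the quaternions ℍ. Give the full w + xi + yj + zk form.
10 - 2i + 0j + 0k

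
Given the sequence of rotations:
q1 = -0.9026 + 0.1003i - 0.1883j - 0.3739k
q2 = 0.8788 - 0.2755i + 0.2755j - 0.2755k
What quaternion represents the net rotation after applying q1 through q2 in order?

q2 · q1 = -0.8167 + 0.1819i - 0.5448j - 0.0557k
-0.8167 + 0.1819i - 0.5448j - 0.0557k


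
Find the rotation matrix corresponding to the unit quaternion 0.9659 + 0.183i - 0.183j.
[[0.933, -0.067, -0.3535], [-0.067, 0.933, -0.3535], [0.3535, 0.3535, 0.866]]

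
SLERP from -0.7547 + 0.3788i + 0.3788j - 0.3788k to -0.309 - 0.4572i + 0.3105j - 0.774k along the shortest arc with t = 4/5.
-0.4499 - 0.3022i + 0.3598j - 0.7595k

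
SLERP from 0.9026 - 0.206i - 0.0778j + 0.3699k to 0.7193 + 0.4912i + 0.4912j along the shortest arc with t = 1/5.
0.9453 - 0.059i + 0.0508j + 0.3169k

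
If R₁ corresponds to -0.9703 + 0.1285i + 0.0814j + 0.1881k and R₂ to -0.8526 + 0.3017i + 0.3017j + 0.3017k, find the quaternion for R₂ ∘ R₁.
0.7072 - 0.3701i - 0.3801j - 0.4673k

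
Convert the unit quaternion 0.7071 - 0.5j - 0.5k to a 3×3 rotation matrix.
[[0, 0.7071, -0.7071], [-0.7071, 0.5, 0.5], [0.7071, 0.5, 0.5]]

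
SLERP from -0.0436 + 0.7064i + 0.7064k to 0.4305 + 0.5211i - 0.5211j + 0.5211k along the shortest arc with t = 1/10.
0.0076 + 0.7059i - 0.0576j + 0.7059k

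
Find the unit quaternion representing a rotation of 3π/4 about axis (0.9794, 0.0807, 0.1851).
0.3827 + 0.9048i + 0.0746j + 0.171k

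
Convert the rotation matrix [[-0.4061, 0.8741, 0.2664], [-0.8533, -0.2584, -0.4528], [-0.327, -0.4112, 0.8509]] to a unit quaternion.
0.5446 + 0.0191i + 0.2724j - 0.793k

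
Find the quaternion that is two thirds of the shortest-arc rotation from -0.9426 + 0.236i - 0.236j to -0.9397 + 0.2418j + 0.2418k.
-0.9789 + 0.0829i + 0.0837j + 0.1666k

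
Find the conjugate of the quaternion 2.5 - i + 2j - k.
2.5 + i - 2j + k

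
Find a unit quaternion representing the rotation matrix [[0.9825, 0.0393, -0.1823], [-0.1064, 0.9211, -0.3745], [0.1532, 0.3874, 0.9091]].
0.9763 + 0.1951i - 0.0859j - 0.0373k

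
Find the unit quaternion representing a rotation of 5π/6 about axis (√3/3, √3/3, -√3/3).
0.2588 + 0.5577i + 0.5577j - 0.5577k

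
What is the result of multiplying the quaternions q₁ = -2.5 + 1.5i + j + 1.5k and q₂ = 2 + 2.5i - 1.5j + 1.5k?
-9.5 + 0.5i + 7.25j - 5.5k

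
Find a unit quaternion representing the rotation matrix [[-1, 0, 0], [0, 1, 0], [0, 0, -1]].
j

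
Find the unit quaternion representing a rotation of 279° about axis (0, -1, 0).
-0.7604 - 0.6494j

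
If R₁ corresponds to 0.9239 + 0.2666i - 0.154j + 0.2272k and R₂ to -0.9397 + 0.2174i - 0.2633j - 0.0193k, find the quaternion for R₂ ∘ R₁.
-0.9623 - 0.1125i - 0.1531j - 0.1946k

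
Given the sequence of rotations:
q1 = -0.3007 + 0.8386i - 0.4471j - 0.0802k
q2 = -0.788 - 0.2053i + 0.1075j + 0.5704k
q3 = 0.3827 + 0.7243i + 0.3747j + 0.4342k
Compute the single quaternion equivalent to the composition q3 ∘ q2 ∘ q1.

q2 · q1 = 0.5029 - 0.3527i + 0.7819j - 0.1067k
q3 · q2 · q1 = 0.2013 - 0.1502i + 0.4118j + 0.876k
0.2013 - 0.1502i + 0.4118j + 0.876k


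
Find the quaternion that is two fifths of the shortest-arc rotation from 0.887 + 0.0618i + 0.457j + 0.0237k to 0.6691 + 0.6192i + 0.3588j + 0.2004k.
0.8405 + 0.3015i + 0.439j + 0.0999k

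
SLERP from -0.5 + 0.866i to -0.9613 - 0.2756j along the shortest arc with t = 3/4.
-0.9386 + 0.2609i - 0.2259j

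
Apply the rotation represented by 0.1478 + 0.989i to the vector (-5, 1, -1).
(-5, -0.664, 1.249)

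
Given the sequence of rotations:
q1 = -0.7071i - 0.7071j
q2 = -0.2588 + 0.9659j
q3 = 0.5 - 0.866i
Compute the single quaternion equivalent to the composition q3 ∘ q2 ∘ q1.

q2 · q1 = 0.683 + 0.183i + 0.183j + 0.683k
q3 · q2 · q1 = 0.5 - 0.5i + 0.683j + 0.183k
0.5 - 0.5i + 0.683j + 0.183k


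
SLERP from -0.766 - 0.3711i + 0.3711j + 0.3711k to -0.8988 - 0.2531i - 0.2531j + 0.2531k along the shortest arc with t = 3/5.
-0.8933 - 0.3178i - 0.0012j + 0.3178k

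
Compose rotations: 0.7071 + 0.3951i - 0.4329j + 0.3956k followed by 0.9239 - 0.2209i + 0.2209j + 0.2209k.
0.7488 + 0.3919i - 0.0691j + 0.53k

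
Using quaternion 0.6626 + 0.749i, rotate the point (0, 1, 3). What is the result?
(0, -3.1, 0.627)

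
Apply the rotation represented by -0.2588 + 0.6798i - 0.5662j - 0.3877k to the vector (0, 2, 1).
(-2.175, 0.341, -0.391)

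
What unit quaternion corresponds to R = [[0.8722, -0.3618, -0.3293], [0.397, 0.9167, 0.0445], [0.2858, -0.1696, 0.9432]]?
0.9659 - 0.0554i - 0.1592j + 0.1964k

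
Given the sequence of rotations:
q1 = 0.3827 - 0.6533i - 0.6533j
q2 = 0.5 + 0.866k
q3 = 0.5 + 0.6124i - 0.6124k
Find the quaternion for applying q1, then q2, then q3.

q2 · q1 = 0.1913 + 0.2391i - 0.8924j + 0.3314k
q3 · q2 · q1 = 0.1522 - 0.3098i - 0.7956j - 0.498k
0.1522 - 0.3098i - 0.7956j - 0.498k


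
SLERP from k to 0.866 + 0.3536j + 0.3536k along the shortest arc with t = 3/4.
0.7292 + 0.2978j + 0.6161k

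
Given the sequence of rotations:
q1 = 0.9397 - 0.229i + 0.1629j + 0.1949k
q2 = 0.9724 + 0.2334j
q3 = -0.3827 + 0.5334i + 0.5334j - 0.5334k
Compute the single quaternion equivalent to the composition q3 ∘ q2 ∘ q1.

q2 · q1 = 0.8757 - 0.1772i + 0.3777j + 0.243k
q3 · q2 · q1 = -0.3125 + 0.866i + 0.2875j - 0.2641k
-0.3125 + 0.866i + 0.2875j - 0.2641k


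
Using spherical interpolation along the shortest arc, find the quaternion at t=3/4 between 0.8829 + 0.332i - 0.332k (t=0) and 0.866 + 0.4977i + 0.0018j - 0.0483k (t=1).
0.8793 + 0.4607i + 0.0014j - 0.121k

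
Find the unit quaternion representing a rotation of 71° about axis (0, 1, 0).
0.8141 + 0.5807j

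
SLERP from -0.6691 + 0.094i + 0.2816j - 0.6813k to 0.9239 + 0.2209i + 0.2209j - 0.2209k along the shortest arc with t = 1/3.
-0.8942 - 0.0195i + 0.124j - 0.4297k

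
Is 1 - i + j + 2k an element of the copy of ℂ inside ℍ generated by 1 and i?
No. The quaternion 1 - i + j + 2k has j-coefficient y = 1 and k-coefficient z = 2, not both zero, so it does not lie in the complex subalgebra spanned by 1 and i.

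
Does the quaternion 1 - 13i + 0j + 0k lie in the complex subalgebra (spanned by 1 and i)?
Yes. The quaternion 1 - 13i has j- and k-coefficients y = z = 0, so it lies in the complex subalgebra spanned by 1 and i.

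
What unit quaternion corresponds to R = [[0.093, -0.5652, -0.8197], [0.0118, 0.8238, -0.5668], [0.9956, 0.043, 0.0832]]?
0.7071 + 0.2156i - 0.6418j + 0.204k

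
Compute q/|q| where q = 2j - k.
0.8944j - 0.4472k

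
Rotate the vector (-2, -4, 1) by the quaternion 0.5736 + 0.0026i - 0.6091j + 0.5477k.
(2.514, -3.521, 1.512)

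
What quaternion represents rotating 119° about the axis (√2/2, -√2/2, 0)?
0.5075 + 0.6093i - 0.6093j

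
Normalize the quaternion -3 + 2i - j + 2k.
-0.7071 + 0.4714i - 0.2357j + 0.4714k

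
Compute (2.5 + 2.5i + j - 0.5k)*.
2.5 - 2.5i - j + 0.5k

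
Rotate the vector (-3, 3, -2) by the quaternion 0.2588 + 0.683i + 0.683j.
(1.891, -1.891, 3.853)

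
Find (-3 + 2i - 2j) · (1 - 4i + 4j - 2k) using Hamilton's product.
13 + 18i - 10j + 6k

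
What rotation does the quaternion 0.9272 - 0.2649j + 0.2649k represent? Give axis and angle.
axis = (0, -√2/2, √2/2), θ = 44°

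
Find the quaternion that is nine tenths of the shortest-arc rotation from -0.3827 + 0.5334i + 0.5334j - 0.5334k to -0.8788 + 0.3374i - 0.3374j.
-0.8835 + 0.3895i - 0.2507j - 0.0694k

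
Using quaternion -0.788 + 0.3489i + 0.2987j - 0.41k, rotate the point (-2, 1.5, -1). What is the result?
(-0.87, -1.384, -2.14)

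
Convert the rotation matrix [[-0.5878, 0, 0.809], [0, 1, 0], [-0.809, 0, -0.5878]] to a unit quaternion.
0.454 + 0.891j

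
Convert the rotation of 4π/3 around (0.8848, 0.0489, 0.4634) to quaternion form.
-0.5 + 0.7663i + 0.0423j + 0.4013k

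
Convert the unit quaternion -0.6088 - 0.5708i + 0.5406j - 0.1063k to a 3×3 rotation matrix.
[[0.3929, -0.7466, -0.5369], [-0.4877, 0.3258, -0.8099], [0.7796, 0.5801, -0.2361]]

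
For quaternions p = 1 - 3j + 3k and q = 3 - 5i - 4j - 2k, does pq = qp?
No: pq = -3 + 13i - 28j - 8k ≠ -3 - 23i + 2j + 22k = qp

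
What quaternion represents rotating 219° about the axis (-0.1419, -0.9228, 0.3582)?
-0.3338 - 0.1338i - 0.8699j + 0.3377k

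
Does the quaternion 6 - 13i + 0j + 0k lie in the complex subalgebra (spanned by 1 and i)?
Yes. The quaternion 6 - 13i has j- and k-coefficients y = z = 0, so it lies in the complex subalgebra spanned by 1 and i.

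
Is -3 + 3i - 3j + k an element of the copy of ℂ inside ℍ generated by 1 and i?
No. The quaternion -3 + 3i - 3j + k has j-coefficient y = -3 and k-coefficient z = 1, not both zero, so it does not lie in the complex subalgebra spanned by 1 and i.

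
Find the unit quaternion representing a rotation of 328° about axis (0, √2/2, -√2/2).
-0.9613 + 0.1949j - 0.1949k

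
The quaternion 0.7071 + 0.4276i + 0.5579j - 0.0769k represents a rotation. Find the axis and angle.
axis = (0.6047, 0.789, -0.1088), θ = π/2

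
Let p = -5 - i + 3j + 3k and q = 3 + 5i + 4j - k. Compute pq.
-19 - 43i + 3j - 5k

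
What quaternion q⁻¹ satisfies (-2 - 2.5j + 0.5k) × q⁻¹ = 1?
-0.1905 + 0.2381j - 0.0476k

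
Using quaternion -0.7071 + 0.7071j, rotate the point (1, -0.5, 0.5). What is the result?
(-0.5, -0.5, 1)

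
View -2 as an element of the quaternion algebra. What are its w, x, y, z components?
-2 + 0i + 0j + 0k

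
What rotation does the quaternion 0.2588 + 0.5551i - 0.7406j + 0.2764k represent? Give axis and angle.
axis = (0.5747, -0.7667, 0.2861), θ = 5π/6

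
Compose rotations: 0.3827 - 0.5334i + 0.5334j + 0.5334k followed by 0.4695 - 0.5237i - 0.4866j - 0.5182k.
0.4363 - 0.434i + 0.62j - 0.4868k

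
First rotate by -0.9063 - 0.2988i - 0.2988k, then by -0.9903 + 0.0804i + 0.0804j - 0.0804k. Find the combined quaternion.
0.8975 + 0.199i - 0.0248j + 0.3928k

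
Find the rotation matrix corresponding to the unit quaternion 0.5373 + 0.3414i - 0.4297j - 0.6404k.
[[-0.1895, 0.3948, -0.899], [-0.9816, -0.0533, 0.1835], [0.0245, 0.9172, 0.3976]]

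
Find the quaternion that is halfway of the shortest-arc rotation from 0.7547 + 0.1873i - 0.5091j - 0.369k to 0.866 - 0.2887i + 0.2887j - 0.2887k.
0.9178 - 0.0574i - 0.1248j - 0.3725k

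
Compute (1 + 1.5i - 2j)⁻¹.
0.1379 - 0.2069i + 0.2759j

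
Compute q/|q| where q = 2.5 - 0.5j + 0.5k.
0.9623 - 0.1925j + 0.1925k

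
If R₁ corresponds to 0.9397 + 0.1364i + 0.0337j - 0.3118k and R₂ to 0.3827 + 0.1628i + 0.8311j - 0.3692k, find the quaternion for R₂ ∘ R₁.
0.1943 - 0.0415i + 0.7943j - 0.5741k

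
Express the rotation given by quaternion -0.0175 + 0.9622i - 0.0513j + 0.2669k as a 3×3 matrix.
[[0.8523, -0.0894, 0.5154], [-0.1081, -0.9941, 0.0063], [0.5118, -0.0611, -0.8569]]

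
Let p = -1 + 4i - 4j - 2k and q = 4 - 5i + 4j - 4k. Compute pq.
24 + 45i + 6j - 8k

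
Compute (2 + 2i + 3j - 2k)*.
2 - 2i - 3j + 2k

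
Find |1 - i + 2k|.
√6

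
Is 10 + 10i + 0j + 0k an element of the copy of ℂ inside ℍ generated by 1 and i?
Yes. The quaternion 10 + 10i has j- and k-coefficients y = z = 0, so it lies in the complex subalgebra spanned by 1 and i.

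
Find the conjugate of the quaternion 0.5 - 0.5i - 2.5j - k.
0.5 + 0.5i + 2.5j + k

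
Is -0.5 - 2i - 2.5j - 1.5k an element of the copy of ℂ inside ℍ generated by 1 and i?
No. The quaternion -0.5 - 2i - 2.5j - 1.5k has j-coefficient y = -2.5 and k-coefficient z = -1.5, not both zero, so it does not lie in the complex subalgebra spanned by 1 and i.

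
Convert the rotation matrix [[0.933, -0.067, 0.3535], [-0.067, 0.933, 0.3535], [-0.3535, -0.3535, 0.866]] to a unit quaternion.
0.9659 - 0.183i + 0.183j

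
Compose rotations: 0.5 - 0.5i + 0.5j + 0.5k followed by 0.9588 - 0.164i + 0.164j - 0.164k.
0.3974 - 0.3974i + 0.7254j + 0.3974k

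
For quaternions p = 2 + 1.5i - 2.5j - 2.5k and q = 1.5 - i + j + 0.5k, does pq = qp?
No: pq = 8.25 + 1.5i - 3.75k ≠ 8.25 - i - 3.5j - 1.75k = qp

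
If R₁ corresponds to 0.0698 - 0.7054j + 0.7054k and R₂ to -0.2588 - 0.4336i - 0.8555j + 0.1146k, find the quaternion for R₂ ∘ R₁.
-0.7024 - 0.5529i + 0.4287j + 0.1313k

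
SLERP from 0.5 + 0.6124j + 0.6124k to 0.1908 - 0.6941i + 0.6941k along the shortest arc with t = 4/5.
0.2822 - 0.5936i + 0.1458j + 0.7394k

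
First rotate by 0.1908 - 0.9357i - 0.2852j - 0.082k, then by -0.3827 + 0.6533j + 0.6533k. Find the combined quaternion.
0.1669 + 0.4908i - 0.3775j + 0.7673k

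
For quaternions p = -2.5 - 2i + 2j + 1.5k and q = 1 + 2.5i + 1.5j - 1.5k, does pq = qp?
No: pq = 1.75 - 13.5i - j - 2.75k ≠ 1.75 - 3i - 2.5j + 13.25k = qp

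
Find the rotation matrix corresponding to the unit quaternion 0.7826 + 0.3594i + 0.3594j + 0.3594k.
[[0.4833, -0.3042, 0.8209], [0.8209, 0.4833, -0.3042], [-0.3042, 0.8209, 0.4833]]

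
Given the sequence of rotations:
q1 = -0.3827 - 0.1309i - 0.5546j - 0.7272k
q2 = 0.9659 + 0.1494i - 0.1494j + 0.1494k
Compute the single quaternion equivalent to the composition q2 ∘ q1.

q2 · q1 = -0.3243 + 0.0079i - 0.3894j - 0.862k
-0.3243 + 0.0079i - 0.3894j - 0.862k


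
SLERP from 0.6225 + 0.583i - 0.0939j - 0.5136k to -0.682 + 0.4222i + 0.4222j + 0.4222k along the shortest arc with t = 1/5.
0.7085 + 0.4016i - 0.1857j - 0.5498k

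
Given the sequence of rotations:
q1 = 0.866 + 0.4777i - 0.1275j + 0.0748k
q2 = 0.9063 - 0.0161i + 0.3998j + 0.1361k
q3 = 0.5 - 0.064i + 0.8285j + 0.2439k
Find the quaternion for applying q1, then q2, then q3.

q2 · q1 = 0.8333 + 0.4663i + 0.2969j - 0.0033k
q3 · q2 · q1 = 0.2013 + 0.1047i + 0.9524j - 0.2037k
0.2013 + 0.1047i + 0.9524j - 0.2037k


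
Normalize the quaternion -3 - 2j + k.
-0.8018 - 0.5345j + 0.2673k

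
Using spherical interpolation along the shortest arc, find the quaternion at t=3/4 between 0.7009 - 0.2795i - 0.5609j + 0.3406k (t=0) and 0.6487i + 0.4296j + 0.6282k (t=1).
0.2391 - 0.6608i - 0.5658j - 0.4313k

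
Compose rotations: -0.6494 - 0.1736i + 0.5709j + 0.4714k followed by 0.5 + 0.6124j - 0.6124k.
-0.3856 + 0.5515i - 0.0059j + 0.7397k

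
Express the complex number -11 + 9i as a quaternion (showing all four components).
-11 + 9i + 0j + 0k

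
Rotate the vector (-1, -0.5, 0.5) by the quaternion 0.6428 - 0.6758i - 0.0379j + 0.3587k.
(-0.802, -0.006, 0.926)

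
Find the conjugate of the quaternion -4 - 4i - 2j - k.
-4 + 4i + 2j + k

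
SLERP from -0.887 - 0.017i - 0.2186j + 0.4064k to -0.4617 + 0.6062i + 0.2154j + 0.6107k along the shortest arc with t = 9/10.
-0.5303 + 0.5595i + 0.1742j + 0.6127k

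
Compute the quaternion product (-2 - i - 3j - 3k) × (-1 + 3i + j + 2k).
14 - 8i - 6j + 7k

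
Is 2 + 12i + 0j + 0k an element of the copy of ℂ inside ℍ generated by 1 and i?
Yes. The quaternion 2 + 12i has j- and k-coefficients y = z = 0, so it lies in the complex subalgebra spanned by 1 and i.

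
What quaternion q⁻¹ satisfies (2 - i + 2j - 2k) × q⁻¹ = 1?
0.1538 + 0.0769i - 0.1538j + 0.1538k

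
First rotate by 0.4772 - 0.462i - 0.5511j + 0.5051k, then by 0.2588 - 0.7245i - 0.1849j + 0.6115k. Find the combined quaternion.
-0.622 - 0.2217i - 0.1474j + 0.7364k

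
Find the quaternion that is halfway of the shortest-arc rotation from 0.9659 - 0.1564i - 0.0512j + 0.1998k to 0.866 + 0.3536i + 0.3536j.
0.9756 + 0.105i + 0.161j + 0.1064k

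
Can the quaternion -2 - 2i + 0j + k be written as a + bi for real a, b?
No. The quaternion -2 - 2i + k has j-coefficient y = 0 and k-coefficient z = 1, not both zero, so it does not lie in the complex subalgebra spanned by 1 and i.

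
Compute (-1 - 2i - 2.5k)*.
-1 + 2i + 2.5k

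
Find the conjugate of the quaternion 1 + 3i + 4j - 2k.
1 - 3i - 4j + 2k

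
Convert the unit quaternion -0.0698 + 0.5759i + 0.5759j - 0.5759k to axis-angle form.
axis = (√3/3, √3/3, -√3/3), θ = 188°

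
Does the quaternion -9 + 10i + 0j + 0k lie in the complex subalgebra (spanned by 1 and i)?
Yes. The quaternion -9 + 10i has j- and k-coefficients y = z = 0, so it lies in the complex subalgebra spanned by 1 and i.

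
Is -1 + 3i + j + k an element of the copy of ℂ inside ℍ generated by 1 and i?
No. The quaternion -1 + 3i + j + k has j-coefficient y = 1 and k-coefficient z = 1, not both zero, so it does not lie in the complex subalgebra spanned by 1 and i.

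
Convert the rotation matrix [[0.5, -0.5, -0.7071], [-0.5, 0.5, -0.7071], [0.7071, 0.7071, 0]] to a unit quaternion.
0.7071 + 0.5i - 0.5j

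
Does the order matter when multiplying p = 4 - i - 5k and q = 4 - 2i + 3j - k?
Yes: pq = 9 + 3i + 21j - 27k ≠ 9 - 27i + 3j - 21k = qp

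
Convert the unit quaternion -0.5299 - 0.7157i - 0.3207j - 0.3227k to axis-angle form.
axis = (-0.8439, -0.3782, -0.3805), θ = 244°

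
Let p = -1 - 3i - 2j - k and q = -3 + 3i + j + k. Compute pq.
15 + 5i + 5j + 5k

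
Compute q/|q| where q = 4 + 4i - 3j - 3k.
0.5657 + 0.5657i - 0.4243j - 0.4243k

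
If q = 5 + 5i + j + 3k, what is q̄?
5 - 5i - j - 3k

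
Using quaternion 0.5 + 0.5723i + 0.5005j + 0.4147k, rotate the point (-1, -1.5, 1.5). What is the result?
(1.07, -1.225, -1.689)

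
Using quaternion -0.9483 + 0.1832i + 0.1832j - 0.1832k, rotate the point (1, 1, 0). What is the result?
(0.585, 1.28, -0.134)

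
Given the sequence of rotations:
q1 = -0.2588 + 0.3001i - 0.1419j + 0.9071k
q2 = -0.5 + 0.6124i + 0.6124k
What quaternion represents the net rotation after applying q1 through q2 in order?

q2 · q1 = -0.6099 - 0.2216i - 0.3008j - 0.6989k
-0.6099 - 0.2216i - 0.3008j - 0.6989k


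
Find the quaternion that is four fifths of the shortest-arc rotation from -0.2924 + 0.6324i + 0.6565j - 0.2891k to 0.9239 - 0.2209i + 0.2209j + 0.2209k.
-0.8929 + 0.3592i - 0.0253j - 0.2703k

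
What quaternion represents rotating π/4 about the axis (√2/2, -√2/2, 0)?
0.9239 + 0.2706i - 0.2706j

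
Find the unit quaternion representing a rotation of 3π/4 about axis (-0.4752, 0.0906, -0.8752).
0.3827 - 0.439i + 0.0837j - 0.8086k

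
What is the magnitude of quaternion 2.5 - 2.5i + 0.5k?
3.571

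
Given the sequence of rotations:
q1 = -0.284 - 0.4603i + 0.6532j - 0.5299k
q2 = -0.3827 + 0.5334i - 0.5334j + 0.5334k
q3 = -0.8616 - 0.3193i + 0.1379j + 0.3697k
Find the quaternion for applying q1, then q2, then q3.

q2 · q1 = 0.9853 - 0.0411i - 0.0614j + 0.1542k
q3 · q2 · q1 = -0.9106 - 0.2352i + 0.2228j + 0.2567k
-0.9106 - 0.2352i + 0.2228j + 0.2567k


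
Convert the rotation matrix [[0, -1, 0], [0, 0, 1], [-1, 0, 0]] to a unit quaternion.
0.5 - 0.5i + 0.5j + 0.5k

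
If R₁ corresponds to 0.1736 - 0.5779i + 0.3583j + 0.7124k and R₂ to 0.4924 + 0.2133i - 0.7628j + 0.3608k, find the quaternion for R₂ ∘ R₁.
0.225 - 0.9202i - 0.3165j + 0.049k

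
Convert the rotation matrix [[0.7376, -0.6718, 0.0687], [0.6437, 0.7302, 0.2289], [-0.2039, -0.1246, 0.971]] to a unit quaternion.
0.9272 - 0.0953i + 0.0735j + 0.3547k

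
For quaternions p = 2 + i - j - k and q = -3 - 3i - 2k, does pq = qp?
No: pq = -5 - 7i + 8j - 4k ≠ -5 - 11i - 2j + 2k = qp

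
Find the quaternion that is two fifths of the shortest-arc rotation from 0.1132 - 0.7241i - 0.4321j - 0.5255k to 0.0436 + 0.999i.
0.0535 - 0.8986i - 0.2766j - 0.3364k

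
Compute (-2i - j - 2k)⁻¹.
0.2222i + 0.1111j + 0.2222k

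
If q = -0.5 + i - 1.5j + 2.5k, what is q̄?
-0.5 - i + 1.5j - 2.5k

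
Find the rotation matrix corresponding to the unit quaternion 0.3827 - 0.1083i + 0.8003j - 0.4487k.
[[-0.6836, 0.1701, 0.7097], [-0.5168, 0.5739, -0.6353], [-0.5154, -0.8011, -0.3044]]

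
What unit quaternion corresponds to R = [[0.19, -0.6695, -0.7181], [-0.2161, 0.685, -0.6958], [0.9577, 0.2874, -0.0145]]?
0.682 + 0.3604i - 0.6143j + 0.1662k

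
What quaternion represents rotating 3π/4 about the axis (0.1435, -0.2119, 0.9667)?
0.3827 + 0.1326i - 0.1958j + 0.8931k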